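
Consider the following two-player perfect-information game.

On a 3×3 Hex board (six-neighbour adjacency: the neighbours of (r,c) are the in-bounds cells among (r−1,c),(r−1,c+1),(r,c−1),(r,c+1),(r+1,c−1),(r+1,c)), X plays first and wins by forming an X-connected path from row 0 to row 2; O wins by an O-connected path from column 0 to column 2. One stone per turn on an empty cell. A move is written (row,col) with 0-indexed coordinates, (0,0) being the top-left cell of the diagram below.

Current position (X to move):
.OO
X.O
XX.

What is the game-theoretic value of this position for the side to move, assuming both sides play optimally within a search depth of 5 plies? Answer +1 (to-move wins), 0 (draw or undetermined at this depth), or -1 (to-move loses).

ply 1, X at .OO/X.O/XX. | (0,0)=+1→XOO/X.O/XX.*; (1,1)=-1→.OO/XXO/XX.; (2,2)=-1→.OO/X.O/XXX
ply 2: XOO/X.O/XX. is terminal -1 (O); from .OO/X.O/XX. depth 5

value(.OO/X.O/XX., X) = +1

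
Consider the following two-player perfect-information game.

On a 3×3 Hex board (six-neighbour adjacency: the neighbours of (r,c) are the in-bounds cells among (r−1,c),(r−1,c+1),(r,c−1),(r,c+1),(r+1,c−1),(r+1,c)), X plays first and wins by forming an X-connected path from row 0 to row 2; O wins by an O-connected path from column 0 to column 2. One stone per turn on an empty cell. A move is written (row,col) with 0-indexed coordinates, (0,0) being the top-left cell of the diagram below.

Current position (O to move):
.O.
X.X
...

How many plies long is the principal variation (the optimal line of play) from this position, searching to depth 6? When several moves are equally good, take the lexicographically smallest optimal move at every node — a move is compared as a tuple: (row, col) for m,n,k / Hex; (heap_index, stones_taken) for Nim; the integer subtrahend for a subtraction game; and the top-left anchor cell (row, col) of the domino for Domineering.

PV length from [.O./X.X/...]: 6 plies

p1 O@[.O./X.X/...]: (0,0)[OO./X.X/...]-1* (0,2)[.OO/X.X/...]-1 (1,1)[.O./XOX/...]-1 (2,0)[.O./X.X/O..]-1 (2,1)[.O./X.X/.O.]-1 (2,2)[.O./X.X/..O]-1
p2 X@[OO./X.X/...]: (0,2)[OOX/X.X/...]+1* (1,1)[OO./XXX/...]-1 (2,0)[OO./X.X/X..]-1 (2,1)[OO./X.X/.X.]-1 (2,2)[OO./X.X/..X]-1
p3 O@[OOX/X.X/...]: (1,1)[OOX/XOX/...]-1* (2,0)[OOX/X.X/O..]-1 (2,1)[OOX/X.X/.O.]-1 (2,2)[OOX/X.X/..O]-1
p4 X@[OOX/XOX/...]: (2,0)[OOX/XOX/X..]+1* (2,1)[OOX/XOX/.X.]+1 (2,2)[OOX/XOX/..X]+1
p5 O@[OOX/XOX/X..]: (2,1)[OOX/XOX/XO.]-1* (2,2)[OOX/XOX/X.O]-1
p6 X@[OOX/XOX/XO.]: (2,2)[OOX/XOX/XOX]+1*
p7 O@[OOX/XOX/XOX] terminal -1; root [.O./X.X/...] d6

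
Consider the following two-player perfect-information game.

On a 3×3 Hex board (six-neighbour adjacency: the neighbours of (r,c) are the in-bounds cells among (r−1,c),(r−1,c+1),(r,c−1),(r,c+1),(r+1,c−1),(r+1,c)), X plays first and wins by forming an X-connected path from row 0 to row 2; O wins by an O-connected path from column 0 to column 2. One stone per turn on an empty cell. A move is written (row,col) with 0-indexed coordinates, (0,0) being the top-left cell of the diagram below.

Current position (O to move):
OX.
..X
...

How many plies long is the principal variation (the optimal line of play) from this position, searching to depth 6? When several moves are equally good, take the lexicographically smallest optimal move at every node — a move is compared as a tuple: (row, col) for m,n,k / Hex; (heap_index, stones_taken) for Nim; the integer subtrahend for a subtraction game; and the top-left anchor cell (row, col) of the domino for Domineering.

PV length from [OX./..X/...]: 4 plies

ply 1, O at OX./..X/... | (0,2)=-1→OXO/..X/...*; (1,0)=-1→OX./O.X/...; (1,1)=-1→OX./.OX/...; (2,0)=-1→OX./..X/O..; (2,1)=-1→OX./..X/.O.; (2,2)=-1→OX./..X/..O
ply 2, X at OXO/..X/... | (1,0)=+1→OXO/X.X/...*; (1,1)=+1→OXO/.XX/...; (2,0)=+1→OXO/..X/X..; (2,1)=-1→OXO/..X/.X.; (2,2)=-1→OXO/..X/..X
ply 3, O at OXO/X.X/... | (1,1)=-1→OXO/XOX/...*; (2,0)=-1→OXO/X.X/O..; (2,1)=-1→OXO/X.X/.O.; (2,2)=-1→OXO/X.X/..O
ply 4, X at OXO/XOX/... | (2,0)=+1→OXO/XOX/X..*; (2,1)=-1→OXO/XOX/.X.; (2,2)=-1→OXO/XOX/..X
ply 5: OXO/XOX/X.. is terminal -1 (O); from OX./..X/... depth 6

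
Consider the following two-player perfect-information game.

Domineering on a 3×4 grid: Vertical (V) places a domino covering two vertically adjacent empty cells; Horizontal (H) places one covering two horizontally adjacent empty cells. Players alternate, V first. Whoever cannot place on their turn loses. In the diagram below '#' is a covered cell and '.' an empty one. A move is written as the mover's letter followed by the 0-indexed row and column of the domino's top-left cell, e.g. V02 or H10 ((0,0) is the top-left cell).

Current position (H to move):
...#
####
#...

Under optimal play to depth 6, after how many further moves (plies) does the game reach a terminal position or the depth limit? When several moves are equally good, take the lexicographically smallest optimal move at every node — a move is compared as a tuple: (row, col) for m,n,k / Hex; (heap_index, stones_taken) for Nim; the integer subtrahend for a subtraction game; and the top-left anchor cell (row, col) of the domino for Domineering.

PV length from [...#/####/#...]: 1 ply

ply 1, H at ...#/####/#... | H00=+1→##.#/####/#...*; H01=+1→.###/####/#...; H21=+1→...#/####/###.; H22=+1→...#/####/#.##
ply 2: ##.#/####/#... is terminal -1 (V); from ...#/####/#... depth 6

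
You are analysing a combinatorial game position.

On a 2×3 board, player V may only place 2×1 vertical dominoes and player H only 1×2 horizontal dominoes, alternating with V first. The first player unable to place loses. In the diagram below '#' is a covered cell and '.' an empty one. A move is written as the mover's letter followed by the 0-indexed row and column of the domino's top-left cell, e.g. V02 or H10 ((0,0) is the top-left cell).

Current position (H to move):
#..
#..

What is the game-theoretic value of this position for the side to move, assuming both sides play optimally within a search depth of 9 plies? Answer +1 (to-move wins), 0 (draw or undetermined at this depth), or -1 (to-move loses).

value(#../#.., H) = +1

ply 1, H at #../#.. | H01=+1→###/#..*; H11=+1→#../###
ply 2: ###/#.. is terminal -1 (V); from #../#.. depth 9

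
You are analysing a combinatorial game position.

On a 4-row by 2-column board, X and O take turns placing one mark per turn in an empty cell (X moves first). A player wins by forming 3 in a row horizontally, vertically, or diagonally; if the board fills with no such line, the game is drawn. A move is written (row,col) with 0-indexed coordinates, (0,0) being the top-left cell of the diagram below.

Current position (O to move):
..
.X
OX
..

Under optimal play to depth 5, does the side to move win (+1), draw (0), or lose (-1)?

value(../.X/OX/.., O) = -1

p1 O@[../.X/OX/..]: (0,0)[O./.X/OX/..]-1* (0,1)[.O/.X/OX/..]-1 (1,0)[../OX/OX/..]-1 (3,0)[../.X/OX/O.]-1 (3,1)[../.X/OX/.O]-1
p2 X@[O./.X/OX/..]: (0,1)[OX/.X/OX/..]+1* (1,0)[O./XX/OX/..]+1 (3,0)[O./.X/OX/X.]-1 (3,1)[O./.X/OX/.X]+1
p3 O@[OX/.X/OX/..] terminal -1; root [../.X/OX/..] d5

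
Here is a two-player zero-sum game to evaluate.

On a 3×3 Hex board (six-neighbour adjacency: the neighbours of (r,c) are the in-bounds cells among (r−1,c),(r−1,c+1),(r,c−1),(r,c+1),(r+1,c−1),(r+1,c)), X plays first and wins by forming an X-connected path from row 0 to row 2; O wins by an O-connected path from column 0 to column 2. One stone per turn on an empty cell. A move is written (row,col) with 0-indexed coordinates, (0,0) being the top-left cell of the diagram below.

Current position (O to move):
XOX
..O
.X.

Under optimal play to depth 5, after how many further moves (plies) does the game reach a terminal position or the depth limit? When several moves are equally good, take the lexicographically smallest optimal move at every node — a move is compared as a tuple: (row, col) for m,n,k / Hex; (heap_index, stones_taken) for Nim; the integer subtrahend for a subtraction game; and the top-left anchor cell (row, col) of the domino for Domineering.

ply 1, O at XOX/..O/.X. | (1,0)=-1→XOX/O.O/.X.; (1,1)=+1→XOX/.OO/.X.*; (2,0)=-1→XOX/..O/OX.; (2,2)=-1→XOX/..O/.XO
ply 2, X at XOX/.OO/.X. | (1,0)=-1→XOX/XOO/.X.*; (2,0)=-1→XOX/.OO/XX.; (2,2)=-1→XOX/.OO/.XX
ply 3, O at XOX/XOO/.X. | (2,0)=+1→XOX/XOO/OX.*; (2,2)=-1→XOX/XOO/.XO
ply 4: XOX/XOO/OX. is terminal -1 (X); from XOX/..O/.X. depth 5

PV length from [XOX/..O/.X.]: 3 plies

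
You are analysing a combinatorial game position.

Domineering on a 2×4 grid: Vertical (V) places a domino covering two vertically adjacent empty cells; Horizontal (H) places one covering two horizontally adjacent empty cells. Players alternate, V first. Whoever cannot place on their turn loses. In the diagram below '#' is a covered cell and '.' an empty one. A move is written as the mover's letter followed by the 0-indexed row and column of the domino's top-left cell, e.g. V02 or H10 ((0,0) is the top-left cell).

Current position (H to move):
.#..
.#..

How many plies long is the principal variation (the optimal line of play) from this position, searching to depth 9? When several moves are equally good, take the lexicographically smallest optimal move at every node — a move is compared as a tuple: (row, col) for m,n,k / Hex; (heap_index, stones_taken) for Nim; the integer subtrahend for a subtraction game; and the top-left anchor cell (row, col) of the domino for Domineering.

PV length from [.#../.#..]: 3 plies

p1 H@[.#../.#..]: H02[.###/.#..]+1* H12[.#../.###]+1
p2 V@[.###/.#..]: V00[####/##..]-1*
p3 H@[####/##..]: H12[####/####]+1*
p4 V@[####/####] terminal -1; root [.#../.#..] d9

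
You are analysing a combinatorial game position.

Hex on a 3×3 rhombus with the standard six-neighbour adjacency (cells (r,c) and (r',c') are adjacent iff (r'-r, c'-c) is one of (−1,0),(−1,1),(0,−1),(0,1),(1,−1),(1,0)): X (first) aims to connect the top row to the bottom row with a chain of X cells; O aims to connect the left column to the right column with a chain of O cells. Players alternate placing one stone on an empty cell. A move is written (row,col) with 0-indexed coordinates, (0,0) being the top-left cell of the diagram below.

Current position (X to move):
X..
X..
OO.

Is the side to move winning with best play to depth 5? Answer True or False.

p1 X@[X../X../OO.]: (0,1)[XX./X../OO.]-1* (0,2)[X.X/X../OO.]-1 (1,1)[X../XX./OO.]-1 (1,2)[X../X.X/OO.]-1 (2,2)[X../X../OOX]-1
p2 O@[XX./X../OO.]: (0,2)[XXO/X../OO.]+1* (1,1)[XX./XO./OO.]+1 (1,2)[XX./X.O/OO.]+1 (2,2)[XX./X../OOO]+1
p3 X@[XXO/X../OO.]: (1,1)[XXO/XX./OO.]-1* (1,2)[XXO/X.X/OO.]-1 (2,2)[XXO/X../OOX]-1
p4 O@[XXO/XX./OO.]: (1,2)[XXO/XXO/OO.]+1* (2,2)[XXO/XX./OOO]+1
p5 X@[XXO/XXO/OO.] terminal -1; root [X../X../OO.] d5

X winning at [X../X../OO.]: False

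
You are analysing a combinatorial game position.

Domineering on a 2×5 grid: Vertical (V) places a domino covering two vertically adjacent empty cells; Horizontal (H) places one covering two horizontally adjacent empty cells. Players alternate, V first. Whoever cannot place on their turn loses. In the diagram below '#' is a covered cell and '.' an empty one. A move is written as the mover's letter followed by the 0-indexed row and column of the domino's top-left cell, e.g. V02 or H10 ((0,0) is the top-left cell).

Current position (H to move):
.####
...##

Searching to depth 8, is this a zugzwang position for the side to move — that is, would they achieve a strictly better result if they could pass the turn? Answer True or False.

zugzwang(.####/...##, H) = False

ply 1, H at .####/...## | H10=+1→.####/##.##*; H11=-1→.####/.####
ply 2: .####/##.## is terminal -1 (V); from .####/...## depth 8
pass branch (V moves first from the same position):
  | ply 1, V at .####/...## | V00=-1→#####/#..##*
  | ply 2, H at #####/#..## | H11=+1→#####/#####*
  | ply 3: #####/##### is terminal -1 (V); from .####/...## depth 8
H moving scores +1; H passing scores +1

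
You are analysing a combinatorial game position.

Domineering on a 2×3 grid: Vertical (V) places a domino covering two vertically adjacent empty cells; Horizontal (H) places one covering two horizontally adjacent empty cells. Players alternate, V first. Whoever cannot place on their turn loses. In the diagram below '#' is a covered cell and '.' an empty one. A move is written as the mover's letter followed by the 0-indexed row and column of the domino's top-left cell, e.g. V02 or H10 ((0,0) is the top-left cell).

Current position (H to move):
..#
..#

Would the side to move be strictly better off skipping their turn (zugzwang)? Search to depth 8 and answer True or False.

[..#/..#] H move#1: H00:+1/###/..#*, H10:+1/..#/###
[###/..#] end (terminal -1, V#2); searched ..#/..# to 8
pass branch (V moves first from the same position):
  | [..#/..#] V move#1: V00:+1/#.#/#.#*, V01:+1/.##/.##
  | [#.#/#.#] end (terminal -1, H#2); searched ..#/..# to 8
H moving scores +1; H passing scores -1

zugzwang(..#/..#, H) = False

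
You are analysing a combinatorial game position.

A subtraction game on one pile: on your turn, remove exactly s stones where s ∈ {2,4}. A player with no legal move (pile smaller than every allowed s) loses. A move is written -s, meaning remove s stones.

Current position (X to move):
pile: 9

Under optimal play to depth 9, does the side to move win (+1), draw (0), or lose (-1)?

p1 X@[9]: -2[7]+1* -4[5]-1
p2 O@[7]: -2[5]-1* -4[3]-1
p3 X@[5]: -2[3]-1 -4[1]+1*
p4 O@[1] terminal -1; root [9] d9

value(9, X) = +1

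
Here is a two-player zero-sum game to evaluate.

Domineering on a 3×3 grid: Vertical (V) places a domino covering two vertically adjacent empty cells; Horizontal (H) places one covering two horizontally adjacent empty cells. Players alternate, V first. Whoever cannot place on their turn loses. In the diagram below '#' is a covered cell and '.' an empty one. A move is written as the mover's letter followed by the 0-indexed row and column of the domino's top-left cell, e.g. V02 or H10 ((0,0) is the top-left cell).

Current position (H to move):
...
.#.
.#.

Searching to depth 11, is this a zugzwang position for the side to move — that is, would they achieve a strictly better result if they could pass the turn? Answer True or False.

zugzwang(.../.#./.#., H) = False

[.../.#./.#.] H move#1: H00:-1/##./.#./.#.*, H01:-1/.##/.#./.#.
[##./.#./.#.] V move#2: V02:+1/###/.##/.#.*, V10:+1/##./##./##., V12:+1/##./.##/.##
[###/.##/.#.] end (terminal -1, H#3); searched .../.#./.#. to 11
pass branch (V moves first from the same position):
  | [.../.#./.#.] V move#1: V00:+1/#../##./.#.*, V02:+1/..#/.##/.#., V10:+1/.../##./##., V12:+1/.../.##/.##
  | [#../##./.#.] H move#2: H01:-1/###/##./.#.*
  | [###/##./.#.] V move#3: V12:+1/###/###/.##*
  | [###/###/.##] end (terminal -1, H#4); searched .../.#./.#. to 11
H moving scores -1; H passing scores -1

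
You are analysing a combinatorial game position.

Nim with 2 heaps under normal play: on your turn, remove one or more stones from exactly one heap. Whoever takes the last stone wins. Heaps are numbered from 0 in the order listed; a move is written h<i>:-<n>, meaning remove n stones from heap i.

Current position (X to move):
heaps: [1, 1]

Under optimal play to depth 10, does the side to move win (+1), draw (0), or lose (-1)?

value((1,1), X) = -1

ply 1, X at (1,1) | h0:-1=-1→(0,1)*; h1:-1=-1→(1,0)
ply 2, O at (0,1) | h1:-1=+1→(0,0)*
ply 3: (0,0) is terminal -1 (X); from (1,1) depth 10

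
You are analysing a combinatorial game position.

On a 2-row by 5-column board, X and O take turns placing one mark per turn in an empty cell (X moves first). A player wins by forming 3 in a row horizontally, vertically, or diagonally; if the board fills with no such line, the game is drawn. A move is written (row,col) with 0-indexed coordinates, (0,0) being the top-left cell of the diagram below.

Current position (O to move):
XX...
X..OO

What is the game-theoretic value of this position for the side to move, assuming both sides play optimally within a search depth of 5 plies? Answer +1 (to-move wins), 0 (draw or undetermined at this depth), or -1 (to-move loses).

value(XX.../X..OO, O) = +1

[XX.../X..OO] O move#1: (0,2):+0/XXO../X..OO, (0,3):-1/XX.O./X..OO, (0,4):-1/XX..O/X..OO, (1,1):-1/XX.../XO.OO, (1,2):+1/XX.../X.OOO*
[XX.../X.OOO] end (terminal -1, X#2); searched XX.../X..OO to 5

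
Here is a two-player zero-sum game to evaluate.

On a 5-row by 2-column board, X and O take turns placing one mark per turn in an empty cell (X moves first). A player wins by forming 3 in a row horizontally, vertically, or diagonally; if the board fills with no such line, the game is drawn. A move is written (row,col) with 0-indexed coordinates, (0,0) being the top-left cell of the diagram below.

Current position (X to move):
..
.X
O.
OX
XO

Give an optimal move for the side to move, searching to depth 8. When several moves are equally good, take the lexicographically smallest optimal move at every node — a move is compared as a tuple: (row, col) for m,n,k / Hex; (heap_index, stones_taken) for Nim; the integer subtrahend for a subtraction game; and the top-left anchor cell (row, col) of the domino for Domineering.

[../.X/O./OX/XO] X move#1: (0,0):-1/X./.X/O./OX/XO, (0,1):-1/.X/.X/O./OX/XO, (1,0):+0/../XX/O./OX/XO, (2,1):+1/../.X/OX/OX/XO*
[../.X/OX/OX/XO] end (terminal -1, O#2); searched ../.X/O./OX/XO to 8

X's best at [../.X/O./OX/XO]: (2,1)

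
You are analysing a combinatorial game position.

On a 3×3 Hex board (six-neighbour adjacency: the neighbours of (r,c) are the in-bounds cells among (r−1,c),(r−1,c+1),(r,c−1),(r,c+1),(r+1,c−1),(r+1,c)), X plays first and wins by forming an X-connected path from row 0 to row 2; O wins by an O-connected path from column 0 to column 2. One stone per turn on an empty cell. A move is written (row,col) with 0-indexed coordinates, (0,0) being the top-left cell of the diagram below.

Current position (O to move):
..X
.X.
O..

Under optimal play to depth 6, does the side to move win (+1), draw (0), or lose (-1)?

p1 O@[..X/.X./O..]: (0,0)[O.X/.X./O..]-1 (0,1)[.OX/.X./O..]-1 (1,0)[..X/OX./O..]-1 (1,2)[..X/.XO/O..]-1 (2,1)[..X/.X./OO.]+1* (2,2)[..X/.X./O.O]-1
p2 X@[..X/.X./OO.]: (0,0)[X.X/.X./OO.]-1* (0,1)[.XX/.X./OO.]-1 (1,0)[..X/XX./OO.]-1 (1,2)[..X/.XX/OO.]-1 (2,2)[..X/.X./OOX]-1
p3 O@[X.X/.X./OO.]: (0,1)[XOX/.X./OO.]+1* (1,0)[X.X/OX./OO.]+1 (1,2)[X.X/.XO/OO.]+1 (2,2)[X.X/.X./OOO]+1
p4 X@[XOX/.X./OO.]: (1,0)[XOX/XX./OO.]-1* (1,2)[XOX/.XX/OO.]-1 (2,2)[XOX/.X./OOX]-1
p5 O@[XOX/XX./OO.]: (1,2)[XOX/XXO/OO.]+1* (2,2)[XOX/XX./OOO]+1
p6 X@[XOX/XXO/OO.] terminal -1; root [..X/.X./O..] d6

value(..X/.X./O.., O) = +1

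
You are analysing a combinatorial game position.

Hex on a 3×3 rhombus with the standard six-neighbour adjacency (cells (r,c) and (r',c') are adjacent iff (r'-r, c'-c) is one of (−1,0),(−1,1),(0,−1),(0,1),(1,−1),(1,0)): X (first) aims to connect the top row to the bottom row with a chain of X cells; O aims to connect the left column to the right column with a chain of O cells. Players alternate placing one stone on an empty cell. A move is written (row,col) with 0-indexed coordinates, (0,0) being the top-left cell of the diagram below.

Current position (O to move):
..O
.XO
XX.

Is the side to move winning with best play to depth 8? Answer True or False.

O winning at [..O/.XO/XX.]: True

p1 O@[..O/.XO/XX.]: (0,0)[O.O/.XO/XX.]-1 (0,1)[.OO/.XO/XX.]+1* (1,0)[..O/OXO/XX.]-1 (2,2)[..O/.XO/XXO]-1
p2 X@[.OO/.XO/XX.]: (0,0)[XOO/.XO/XX.]-1* (1,0)[.OO/XXO/XX.]-1 (2,2)[.OO/.XO/XXX]-1
p3 O@[XOO/.XO/XX.]: (1,0)[XOO/OXO/XX.]+1* (2,2)[XOO/.XO/XXO]-1
p4 X@[XOO/OXO/XX.] terminal -1; root [..O/.XO/XX.] d8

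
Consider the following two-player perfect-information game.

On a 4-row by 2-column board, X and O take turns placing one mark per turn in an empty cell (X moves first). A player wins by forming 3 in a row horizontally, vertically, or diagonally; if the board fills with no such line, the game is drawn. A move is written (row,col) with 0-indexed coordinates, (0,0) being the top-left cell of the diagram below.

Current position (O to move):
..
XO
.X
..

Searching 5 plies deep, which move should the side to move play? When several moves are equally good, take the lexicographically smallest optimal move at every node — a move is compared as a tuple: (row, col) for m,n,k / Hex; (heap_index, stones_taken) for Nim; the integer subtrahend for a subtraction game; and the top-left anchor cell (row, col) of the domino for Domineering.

O's best at [../XO/.X/..]: (0,0)

[../XO/.X/..] O move#1: (0,0):+0/O./XO/.X/..*, (0,1):-1/.O/XO/.X/.., (2,0):+0/../XO/OX/.., (3,0):+0/../XO/.X/O., (3,1):-1/../XO/.X/.O
[O./XO/.X/..] X move#2: (0,1):+0/OX/XO/.X/..*, (2,0):+0/O./XO/XX/.., (3,0):+0/O./XO/.X/X., (3,1):+0/O./XO/.X/.X
[OX/XO/.X/..] O move#3: (2,0):+0/OX/XO/OX/..*, (3,0):+0/OX/XO/.X/O., (3,1):+0/OX/XO/.X/.O
[OX/XO/OX/..] X move#4: (3,0):+0/OX/XO/OX/X.*, (3,1):+0/OX/XO/OX/.X
[OX/XO/OX/X.] O move#5: (3,1):+0/OX/XO/OX/XO*
[OX/XO/OX/XO] end (terminal +0, X#6); searched ../XO/.X/.. to 5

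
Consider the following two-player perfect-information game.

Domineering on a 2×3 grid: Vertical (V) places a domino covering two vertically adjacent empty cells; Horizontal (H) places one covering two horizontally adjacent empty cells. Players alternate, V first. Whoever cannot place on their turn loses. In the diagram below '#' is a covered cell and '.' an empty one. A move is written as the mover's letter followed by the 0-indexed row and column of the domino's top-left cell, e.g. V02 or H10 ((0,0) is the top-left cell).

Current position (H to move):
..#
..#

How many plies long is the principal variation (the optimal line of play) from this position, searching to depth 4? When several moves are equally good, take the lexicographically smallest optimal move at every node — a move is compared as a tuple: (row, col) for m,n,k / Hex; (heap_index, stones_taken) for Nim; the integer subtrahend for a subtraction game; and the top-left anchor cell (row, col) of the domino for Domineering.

PV length from [..#/..#]: 1 ply

[..#/..#] H move#1: H00:+1/###/..#*, H10:+1/..#/###
[###/..#] end (terminal -1, V#2); searched ..#/..# to 4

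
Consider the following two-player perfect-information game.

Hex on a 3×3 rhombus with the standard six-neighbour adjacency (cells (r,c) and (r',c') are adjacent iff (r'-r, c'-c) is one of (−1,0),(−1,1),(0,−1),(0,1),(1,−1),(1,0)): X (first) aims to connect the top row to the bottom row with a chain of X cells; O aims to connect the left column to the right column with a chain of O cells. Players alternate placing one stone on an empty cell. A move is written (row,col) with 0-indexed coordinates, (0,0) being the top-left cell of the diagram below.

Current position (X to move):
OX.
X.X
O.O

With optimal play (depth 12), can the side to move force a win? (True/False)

X winning at [OX./X.X/O.O]: True

p1 X@[OX./X.X/O.O]: (0,2)[OXX/X.X/O.O]-1 (1,1)[OX./XXX/O.O]-1 (2,1)[OX./X.X/OXO]+1*
p2 O@[OX./X.X/OXO]: (0,2)[OXO/X.X/OXO]-1* (1,1)[OX./XOX/OXO]-1
p3 X@[OXO/X.X/OXO]: (1,1)[OXO/XXX/OXO]+1*
p4 O@[OXO/XXX/OXO] terminal -1; root [OX./X.X/O.O] d12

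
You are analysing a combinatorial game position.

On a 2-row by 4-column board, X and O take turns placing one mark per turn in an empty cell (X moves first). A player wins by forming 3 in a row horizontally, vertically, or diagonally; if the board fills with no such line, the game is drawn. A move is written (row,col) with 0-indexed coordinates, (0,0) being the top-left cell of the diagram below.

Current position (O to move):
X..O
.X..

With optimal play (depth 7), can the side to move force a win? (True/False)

O winning at [X..O/.X..]: False

[X..O/.X..] O move#1: (0,1):+0/XO.O/.X..*, (0,2):+0/X.OO/.X.., (1,0):+0/X..O/OX.., (1,2):+0/X..O/.XO., (1,3):+0/X..O/.X.O
[XO.O/.X..] X move#2: (0,2):+0/XOXO/.X..*, (1,0):-1/XO.O/XX.., (1,2):-1/XO.O/.XX., (1,3):-1/XO.O/.X.X
[XOXO/.X..] O move#3: (1,0):+0/XOXO/OX..*, (1,2):+0/XOXO/.XO., (1,3):+0/XOXO/.X.O
[XOXO/OX..] X move#4: (1,2):+0/XOXO/OXX.*, (1,3):+0/XOXO/OX.X
[XOXO/OXX.] O move#5: (1,3):+0/XOXO/OXXO*
[XOXO/OXXO] end (terminal +0, X#6); searched X..O/.X.. to 7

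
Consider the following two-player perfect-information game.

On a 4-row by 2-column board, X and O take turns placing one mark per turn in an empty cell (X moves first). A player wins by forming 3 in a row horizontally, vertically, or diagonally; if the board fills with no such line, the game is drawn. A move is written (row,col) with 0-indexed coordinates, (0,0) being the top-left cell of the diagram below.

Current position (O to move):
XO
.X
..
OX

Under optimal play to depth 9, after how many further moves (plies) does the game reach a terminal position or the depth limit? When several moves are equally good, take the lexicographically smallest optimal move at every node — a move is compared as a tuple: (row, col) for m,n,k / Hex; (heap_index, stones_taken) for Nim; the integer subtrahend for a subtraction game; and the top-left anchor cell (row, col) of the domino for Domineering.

p1 O@[XO/.X/../OX]: (1,0)[XO/OX/../OX]-1 (2,0)[XO/.X/O./OX]-1 (2,1)[XO/.X/.O/OX]+0*
p2 X@[XO/.X/.O/OX]: (1,0)[XO/XX/.O/OX]+0* (2,0)[XO/.X/XO/OX]+0
p3 O@[XO/XX/.O/OX]: (2,0)[XO/XX/OO/OX]+0*
p4 X@[XO/XX/OO/OX] terminal +0; root [XO/.X/../OX] d9

PV length from [XO/.X/../OX]: 3 plies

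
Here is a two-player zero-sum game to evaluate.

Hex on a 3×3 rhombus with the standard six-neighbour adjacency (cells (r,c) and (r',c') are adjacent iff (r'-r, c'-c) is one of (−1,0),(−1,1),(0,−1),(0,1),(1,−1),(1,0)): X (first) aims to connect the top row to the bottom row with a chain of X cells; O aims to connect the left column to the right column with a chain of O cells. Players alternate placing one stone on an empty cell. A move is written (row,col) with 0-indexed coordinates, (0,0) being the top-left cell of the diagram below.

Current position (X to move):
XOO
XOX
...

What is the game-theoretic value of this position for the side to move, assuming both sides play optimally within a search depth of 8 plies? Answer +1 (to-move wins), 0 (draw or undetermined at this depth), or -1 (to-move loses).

p1 X@[XOO/XOX/...]: (2,0)[XOO/XOX/X..]+1* (2,1)[XOO/XOX/.X.]-1 (2,2)[XOO/XOX/..X]-1
p2 O@[XOO/XOX/X..] terminal -1; root [XOO/XOX/...] d8

value(XOO/XOX/..., X) = +1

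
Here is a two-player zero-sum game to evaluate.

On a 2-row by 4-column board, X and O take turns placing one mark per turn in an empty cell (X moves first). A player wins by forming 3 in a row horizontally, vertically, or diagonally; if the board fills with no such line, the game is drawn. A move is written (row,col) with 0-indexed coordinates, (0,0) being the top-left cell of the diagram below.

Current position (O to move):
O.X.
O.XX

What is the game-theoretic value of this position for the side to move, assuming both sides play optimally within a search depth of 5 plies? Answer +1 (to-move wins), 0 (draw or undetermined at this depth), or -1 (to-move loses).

value(O.X./O.XX, O) = 0

[O.X./O.XX] O move#1: (0,1):-1/OOX./O.XX, (0,3):-1/O.XO/O.XX, (1,1):+0/O.X./OOXX*
[O.X./OOXX] X move#2: (0,1):+0/OXX./OOXX*, (0,3):+0/O.XX/OOXX
[OXX./OOXX] O move#3: (0,3):+0/OXXO/OOXX*
[OXXO/OOXX] end (terminal +0, X#4); searched O.X./O.XX to 5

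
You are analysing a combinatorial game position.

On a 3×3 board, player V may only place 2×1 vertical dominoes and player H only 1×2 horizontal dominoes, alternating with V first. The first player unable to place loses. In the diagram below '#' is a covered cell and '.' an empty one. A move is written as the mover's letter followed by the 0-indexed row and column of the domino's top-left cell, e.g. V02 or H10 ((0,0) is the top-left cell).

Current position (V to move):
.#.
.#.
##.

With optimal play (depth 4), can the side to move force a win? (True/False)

V winning at [.#./.#./##.]: True

ply 1, V at .#./.#./##. | V00=+1→##./##./##.*; V02=+1→.##/.##/##.; V12=+1→.#./.##/###
ply 2: ##./##./##. is terminal -1 (H); from .#./.#./##. depth 4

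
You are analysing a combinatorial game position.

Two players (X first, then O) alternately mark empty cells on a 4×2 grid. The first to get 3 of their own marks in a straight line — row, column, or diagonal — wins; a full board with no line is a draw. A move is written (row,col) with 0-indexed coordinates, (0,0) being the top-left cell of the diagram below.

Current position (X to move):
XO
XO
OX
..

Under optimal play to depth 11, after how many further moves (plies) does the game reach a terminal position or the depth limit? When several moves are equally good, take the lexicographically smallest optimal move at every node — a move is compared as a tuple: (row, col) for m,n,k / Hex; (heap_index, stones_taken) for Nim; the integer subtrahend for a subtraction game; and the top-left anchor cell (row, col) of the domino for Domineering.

PV length from [XO/XO/OX/..]: 2 plies

ply 1, X at XO/XO/OX/.. | (3,0)=+0→XO/XO/OX/X.*; (3,1)=+0→XO/XO/OX/.X
ply 2, O at XO/XO/OX/X. | (3,1)=+0→XO/XO/OX/XO*
ply 3: XO/XO/OX/XO is terminal +0 (X); from XO/XO/OX/.. depth 11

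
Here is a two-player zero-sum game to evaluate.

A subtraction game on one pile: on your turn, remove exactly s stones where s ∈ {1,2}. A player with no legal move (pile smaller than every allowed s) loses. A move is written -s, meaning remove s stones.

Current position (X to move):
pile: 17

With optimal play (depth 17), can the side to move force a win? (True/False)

X winning at [17]: True

ply 1, X at 17 | -1=-1→16; -2=+1→15*
ply 2, O at 15 | -1=-1→14*; -2=-1→13
ply 3, X at 14 | -1=-1→13; -2=+1→12*
ply 4, O at 12 | -1=-1→11*; -2=-1→10
ply 5, X at 11 | -1=-1→10; -2=+1→9*
ply 6, O at 9 | -1=-1→8*; -2=-1→7
ply 7, X at 8 | -1=-1→7; -2=+1→6*
ply 8, O at 6 | -1=-1→5*; -2=-1→4
ply 9, X at 5 | -1=-1→4; -2=+1→3*
ply 10, O at 3 | -1=-1→2*; -2=-1→1
ply 11, X at 2 | -1=-1→1; -2=+1→0*
ply 12: 0 is terminal -1 (O); from 17 depth 17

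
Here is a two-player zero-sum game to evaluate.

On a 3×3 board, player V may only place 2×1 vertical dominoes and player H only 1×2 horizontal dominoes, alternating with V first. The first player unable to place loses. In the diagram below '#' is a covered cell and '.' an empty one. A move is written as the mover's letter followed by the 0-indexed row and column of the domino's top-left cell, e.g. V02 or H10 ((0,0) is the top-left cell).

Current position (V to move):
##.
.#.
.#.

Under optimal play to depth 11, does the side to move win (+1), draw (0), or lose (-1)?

p1 V@[##./.#./.#.]: V02[###/.##/.#.]+1* V10[##./##./##.]+1 V12[##./.##/.##]+1
p2 H@[###/.##/.#.] terminal -1; root [##./.#./.#.] d11

value(##./.#./.#., V) = +1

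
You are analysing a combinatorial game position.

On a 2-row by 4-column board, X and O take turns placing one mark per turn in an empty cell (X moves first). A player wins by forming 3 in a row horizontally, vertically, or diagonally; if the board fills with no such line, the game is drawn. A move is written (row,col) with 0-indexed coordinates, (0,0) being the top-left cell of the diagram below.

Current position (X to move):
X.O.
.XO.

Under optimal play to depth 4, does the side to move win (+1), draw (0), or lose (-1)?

ply 1, X at X.O./.XO. | (0,1)=+0→XXO./.XO.*; (0,3)=+0→X.OX/.XO.; (1,0)=+0→X.O./XXO.; (1,3)=+0→X.O./.XOX
ply 2, O at XXO./.XO. | (0,3)=+0→XXOO/.XO.*; (1,0)=+0→XXO./OXO.; (1,3)=+0→XXO./.XOO
ply 3, X at XXOO/.XO. | (1,0)=+0→XXOO/XXO.*; (1,3)=+0→XXOO/.XOX
ply 4, O at XXOO/XXO. | (1,3)=+0→XXOO/XXOO*
ply 5: XXOO/XXOO is terminal +0 (X); from X.O./.XO. depth 4

value(X.O./.XO., X) = 0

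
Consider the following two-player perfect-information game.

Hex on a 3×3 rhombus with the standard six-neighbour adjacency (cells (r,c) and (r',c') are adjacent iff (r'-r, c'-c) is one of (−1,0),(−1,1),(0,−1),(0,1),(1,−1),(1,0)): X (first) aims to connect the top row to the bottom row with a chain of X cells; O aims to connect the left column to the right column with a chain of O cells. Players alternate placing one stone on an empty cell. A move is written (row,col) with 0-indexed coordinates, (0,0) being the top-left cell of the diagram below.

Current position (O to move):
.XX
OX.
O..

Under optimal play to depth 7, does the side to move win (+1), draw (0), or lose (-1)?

[.XX/OX./O..] O move#1: (0,0):-1/OXX/OX./O.., (1,2):-1/.XX/OXO/O.., (2,1):+1/.XX/OX./OO.*, (2,2):-1/.XX/OX./O.O
[.XX/OX./OO.] X move#2: (0,0):-1/XXX/OX./OO.*, (1,2):-1/.XX/OXX/OO., (2,2):-1/.XX/OX./OOX
[XXX/OX./OO.] O move#3: (1,2):+1/XXX/OXO/OO.*, (2,2):+1/XXX/OX./OOO
[XXX/OXO/OO.] end (terminal -1, X#4); searched .XX/OX./O.. to 7

value(.XX/OX./O.., O) = +1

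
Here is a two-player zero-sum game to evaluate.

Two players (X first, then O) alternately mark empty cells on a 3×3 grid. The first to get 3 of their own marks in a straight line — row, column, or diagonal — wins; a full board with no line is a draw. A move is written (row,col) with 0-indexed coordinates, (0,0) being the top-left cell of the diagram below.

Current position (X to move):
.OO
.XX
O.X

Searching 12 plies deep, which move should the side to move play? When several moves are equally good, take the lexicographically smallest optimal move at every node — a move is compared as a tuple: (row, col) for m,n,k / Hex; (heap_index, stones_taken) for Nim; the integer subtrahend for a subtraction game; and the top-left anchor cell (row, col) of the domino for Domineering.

X's best at [.OO/.XX/O.X]: (0,0)

ply 1, X at .OO/.XX/O.X | (0,0)=+1→XOO/.XX/O.X*; (1,0)=+1→.OO/XXX/O.X; (2,1)=-1→.OO/.XX/OXX
ply 2: XOO/.XX/O.X is terminal -1 (O); from .OO/.XX/O.X depth 12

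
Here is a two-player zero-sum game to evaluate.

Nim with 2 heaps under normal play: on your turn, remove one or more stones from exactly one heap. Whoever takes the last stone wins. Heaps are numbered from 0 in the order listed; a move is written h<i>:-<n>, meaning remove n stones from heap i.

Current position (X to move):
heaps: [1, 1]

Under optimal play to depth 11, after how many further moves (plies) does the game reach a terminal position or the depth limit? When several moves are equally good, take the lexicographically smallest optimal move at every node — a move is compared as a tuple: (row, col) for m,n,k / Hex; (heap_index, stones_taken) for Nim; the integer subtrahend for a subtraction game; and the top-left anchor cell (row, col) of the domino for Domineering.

PV length from [(1,1)]: 2 plies

[(1,1)] X move#1: h0:-1:-1/(0,1)*, h1:-1:-1/(1,0)
[(0,1)] O move#2: h1:-1:+1/(0,0)*
[(0,0)] end (terminal -1, X#3); searched (1,1) to 11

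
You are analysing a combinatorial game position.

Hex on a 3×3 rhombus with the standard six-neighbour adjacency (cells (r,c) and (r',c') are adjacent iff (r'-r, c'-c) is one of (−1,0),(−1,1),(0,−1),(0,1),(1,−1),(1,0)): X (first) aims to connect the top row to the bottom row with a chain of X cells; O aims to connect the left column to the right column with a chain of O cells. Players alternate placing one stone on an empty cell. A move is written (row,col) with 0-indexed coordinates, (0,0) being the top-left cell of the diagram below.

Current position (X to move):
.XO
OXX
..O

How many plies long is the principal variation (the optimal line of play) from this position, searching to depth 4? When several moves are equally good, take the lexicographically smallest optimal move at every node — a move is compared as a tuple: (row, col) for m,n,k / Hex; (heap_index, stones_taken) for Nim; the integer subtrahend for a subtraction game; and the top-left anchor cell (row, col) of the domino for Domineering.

[.XO/OXX/..O] X move#1: (0,0):+1/XXO/OXX/..O*, (2,0):+1/.XO/OXX/X.O, (2,1):+1/.XO/OXX/.XO
[XXO/OXX/..O] O move#2: (2,0):-1/XXO/OXX/O.O*, (2,1):-1/XXO/OXX/.OO
[XXO/OXX/O.O] X move#3: (2,1):+1/XXO/OXX/OXO*
[XXO/OXX/OXO] end (terminal -1, O#4); searched .XO/OXX/..O to 4

PV length from [.XO/OXX/..O]: 3 plies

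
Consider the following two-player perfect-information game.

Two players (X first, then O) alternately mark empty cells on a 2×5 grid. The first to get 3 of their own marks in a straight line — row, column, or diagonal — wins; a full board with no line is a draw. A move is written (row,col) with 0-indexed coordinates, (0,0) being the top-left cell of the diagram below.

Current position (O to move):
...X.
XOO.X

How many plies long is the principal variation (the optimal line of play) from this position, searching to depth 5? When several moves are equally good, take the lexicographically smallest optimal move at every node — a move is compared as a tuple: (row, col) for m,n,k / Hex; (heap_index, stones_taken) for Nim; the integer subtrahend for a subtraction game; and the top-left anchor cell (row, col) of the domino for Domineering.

PV length from [...X./XOO.X]: 1 ply

p1 O@[...X./XOO.X]: (0,0)[O..X./XOO.X]+0 (0,1)[.O.X./XOO.X]+0 (0,2)[..OX./XOO.X]+0 (0,4)[...XO/XOO.X]+0 (1,3)[...X./XOOOX]+1*
p2 X@[...X./XOOOX] terminal -1; root [...X./XOO.X] d5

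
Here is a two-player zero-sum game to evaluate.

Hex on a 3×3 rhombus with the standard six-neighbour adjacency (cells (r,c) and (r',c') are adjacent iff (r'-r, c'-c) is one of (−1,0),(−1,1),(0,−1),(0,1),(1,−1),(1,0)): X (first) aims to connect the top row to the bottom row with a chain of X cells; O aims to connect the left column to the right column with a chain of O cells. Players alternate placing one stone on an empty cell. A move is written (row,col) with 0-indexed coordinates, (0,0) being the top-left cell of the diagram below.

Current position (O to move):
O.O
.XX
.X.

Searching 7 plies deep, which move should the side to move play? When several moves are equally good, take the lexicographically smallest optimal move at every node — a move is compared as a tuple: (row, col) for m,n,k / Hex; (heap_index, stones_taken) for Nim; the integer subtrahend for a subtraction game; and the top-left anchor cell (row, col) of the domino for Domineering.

O's best at [O.O/.XX/.X.]: (0,1)

ply 1, O at O.O/.XX/.X. | (0,1)=+1→OOO/.XX/.X.*; (1,0)=-1→O.O/OXX/.X.; (2,0)=-1→O.O/.XX/OX.; (2,2)=-1→O.O/.XX/.XO
ply 2: OOO/.XX/.X. is terminal -1 (X); from O.O/.XX/.X. depth 7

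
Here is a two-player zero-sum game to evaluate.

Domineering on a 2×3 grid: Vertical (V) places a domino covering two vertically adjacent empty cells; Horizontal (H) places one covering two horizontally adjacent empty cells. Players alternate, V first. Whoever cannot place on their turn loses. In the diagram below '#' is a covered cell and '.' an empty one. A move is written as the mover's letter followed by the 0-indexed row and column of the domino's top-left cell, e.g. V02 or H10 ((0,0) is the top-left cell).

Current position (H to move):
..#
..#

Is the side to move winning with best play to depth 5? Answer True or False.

ply 1, H at ..#/..# | H00=+1→###/..#*; H10=+1→..#/###
ply 2: ###/..# is terminal -1 (V); from ..#/..# depth 5

H winning at [..#/..#]: True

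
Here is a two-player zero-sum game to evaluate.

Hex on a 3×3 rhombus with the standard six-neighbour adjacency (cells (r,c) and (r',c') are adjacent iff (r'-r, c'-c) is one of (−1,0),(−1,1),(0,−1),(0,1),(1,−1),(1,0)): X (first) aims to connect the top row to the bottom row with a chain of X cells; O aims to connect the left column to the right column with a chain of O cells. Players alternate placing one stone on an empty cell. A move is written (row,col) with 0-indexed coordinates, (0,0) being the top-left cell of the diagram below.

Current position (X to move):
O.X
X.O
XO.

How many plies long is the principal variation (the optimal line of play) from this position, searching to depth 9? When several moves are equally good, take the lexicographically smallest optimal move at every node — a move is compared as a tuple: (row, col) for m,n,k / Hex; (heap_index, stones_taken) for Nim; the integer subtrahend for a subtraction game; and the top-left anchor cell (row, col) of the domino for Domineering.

PV length from [O.X/X.O/XO.]: 1 ply

[O.X/X.O/XO.] X move#1: (0,1):+1/OXX/X.O/XO.*, (1,1):+1/O.X/XXO/XO., (2,2):+1/O.X/X.O/XOX
[OXX/X.O/XO.] end (terminal -1, O#2); searched O.X/X.O/XO. to 9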